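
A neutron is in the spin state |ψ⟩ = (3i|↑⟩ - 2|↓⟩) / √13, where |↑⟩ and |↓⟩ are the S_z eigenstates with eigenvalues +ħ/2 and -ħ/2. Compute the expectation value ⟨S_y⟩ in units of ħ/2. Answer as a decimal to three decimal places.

⟨σ_y⟩ = 2 Im(a* b)/(|a|²+|b|²) with a = 3i, b = -2.
a* b = 6i, so ⟨σ_y⟩ = 12/13.
⟨S_y⟩ = (ħ/2)·⟨σ_y⟩.

0.923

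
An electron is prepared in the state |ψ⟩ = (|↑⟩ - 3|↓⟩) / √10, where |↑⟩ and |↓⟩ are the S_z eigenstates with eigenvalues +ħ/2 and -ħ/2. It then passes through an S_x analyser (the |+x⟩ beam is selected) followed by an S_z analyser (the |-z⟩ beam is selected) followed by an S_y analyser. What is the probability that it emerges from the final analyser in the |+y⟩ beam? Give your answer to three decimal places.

0.050

First analyser (S_x): P(|+x⟩) = |⟨+x|ψ⟩|² = 4/20.
After stage 1 the state is |+x⟩; P(|-z⟩) = |⟨-z|+x⟩|² = 1/2.
After stage 2 the state is |-z⟩; P(|+y⟩) = |⟨+y|-z⟩|² = 1/2.
Joint probability = 4/20 × 1/2 × 1/2 = 0.050.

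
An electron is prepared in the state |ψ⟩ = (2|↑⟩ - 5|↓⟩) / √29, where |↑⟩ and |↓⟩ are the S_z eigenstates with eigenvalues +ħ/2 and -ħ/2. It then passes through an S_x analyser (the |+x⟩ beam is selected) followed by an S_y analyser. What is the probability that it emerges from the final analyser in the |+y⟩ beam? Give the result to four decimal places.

0.0776

First analyser (S_x): P(|+x⟩) = |⟨+x|ψ⟩|² = 9/58.
After stage 1 the state is |+x⟩; P(|+y⟩) = |⟨+y|+x⟩|² = 1/2.
Joint probability = 9/58 × 1/2 = 0.0776.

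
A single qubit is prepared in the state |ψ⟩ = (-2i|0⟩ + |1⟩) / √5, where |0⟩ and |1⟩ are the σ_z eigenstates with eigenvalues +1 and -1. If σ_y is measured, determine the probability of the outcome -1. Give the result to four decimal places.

0.1000

|-y⟩ = (|0⟩ - i|1⟩)/√2, so ⟨-y|ψ⟩ = (-i) / (√2·√5).
P = |-i|² / 10 = 1/10.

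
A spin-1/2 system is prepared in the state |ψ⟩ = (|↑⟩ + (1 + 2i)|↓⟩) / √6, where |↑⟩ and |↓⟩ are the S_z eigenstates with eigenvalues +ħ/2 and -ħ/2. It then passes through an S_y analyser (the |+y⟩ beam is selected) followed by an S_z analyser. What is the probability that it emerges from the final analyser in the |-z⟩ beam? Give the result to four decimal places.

0.4167

First analyser (S_y): P(|+y⟩) = |⟨+y|ψ⟩|² = 10/12.
After stage 1 the state is |+y⟩; P(|-z⟩) = |⟨-z|+y⟩|² = 1/2.
Joint probability = 10/12 × 1/2 = 0.4167.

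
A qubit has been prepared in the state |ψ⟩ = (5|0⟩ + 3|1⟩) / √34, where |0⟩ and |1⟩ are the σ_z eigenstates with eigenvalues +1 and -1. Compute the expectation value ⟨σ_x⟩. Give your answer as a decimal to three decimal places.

⟨σ_x⟩ = 2 Re(a* b)/(|a|²+|b|²) with a = 5, b = 3.
a* b = 15, so ⟨σ_x⟩ = 30/34.

0.882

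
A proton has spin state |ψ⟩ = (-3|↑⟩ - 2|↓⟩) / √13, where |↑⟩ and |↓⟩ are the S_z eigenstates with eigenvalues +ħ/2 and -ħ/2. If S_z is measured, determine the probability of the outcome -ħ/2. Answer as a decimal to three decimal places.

0.308

The -ħ/2 outcome corresponds to |↓⟩. Its amplitude in |ψ⟩ is -2/√13.
P = |-2|² / 13 = 4/13.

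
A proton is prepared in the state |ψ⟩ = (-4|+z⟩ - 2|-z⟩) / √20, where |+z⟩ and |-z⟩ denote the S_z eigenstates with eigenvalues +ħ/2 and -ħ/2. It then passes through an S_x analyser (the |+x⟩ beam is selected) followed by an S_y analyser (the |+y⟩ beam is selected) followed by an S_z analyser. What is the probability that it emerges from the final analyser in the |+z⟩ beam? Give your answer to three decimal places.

0.225

First analyser (S_x): P(|+x⟩) = |⟨+x|ψ⟩|² = 36/40.
After stage 1 the state is |+x⟩; P(|+y⟩) = |⟨+y|+x⟩|² = 1/2.
After stage 2 the state is |+y⟩; P(|+z⟩) = |⟨+z|+y⟩|² = 1/2.
Joint probability = 36/40 × 1/2 × 1/2 = 0.225.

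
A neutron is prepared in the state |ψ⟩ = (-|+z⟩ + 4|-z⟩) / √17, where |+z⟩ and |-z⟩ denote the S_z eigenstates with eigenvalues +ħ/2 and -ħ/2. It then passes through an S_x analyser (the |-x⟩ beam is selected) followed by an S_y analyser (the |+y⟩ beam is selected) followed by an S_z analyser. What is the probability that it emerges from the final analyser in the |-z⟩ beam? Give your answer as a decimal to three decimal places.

0.184

First analyser (S_x): P(|-x⟩) = |⟨-x|ψ⟩|² = 25/34.
After stage 1 the state is |-x⟩; P(|+y⟩) = |⟨+y|-x⟩|² = 1/2.
After stage 2 the state is |+y⟩; P(|-z⟩) = |⟨-z|+y⟩|² = 1/2.
Joint probability = 25/34 × 1/2 × 1/2 = 0.184.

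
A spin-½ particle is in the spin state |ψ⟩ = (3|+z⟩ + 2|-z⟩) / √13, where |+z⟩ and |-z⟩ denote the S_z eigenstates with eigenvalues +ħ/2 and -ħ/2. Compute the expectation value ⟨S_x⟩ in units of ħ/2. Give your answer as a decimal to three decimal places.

0.923

⟨σ_x⟩ = 2 Re(a* b)/(|a|²+|b|²) with a = 3, b = 2.
a* b = 6, so ⟨σ_x⟩ = 12/13.
⟨S_x⟩ = (ħ/2)·⟨σ_x⟩.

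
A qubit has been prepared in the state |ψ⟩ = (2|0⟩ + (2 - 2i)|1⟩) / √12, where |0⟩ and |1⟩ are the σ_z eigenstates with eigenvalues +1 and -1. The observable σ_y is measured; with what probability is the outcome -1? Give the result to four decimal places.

0.8333

|-y⟩ = (|0⟩ - i|1⟩)/√2, so ⟨-y|ψ⟩ = (4 + 2i) / (√2·√12).
P = |4 + 2i|² / 24 = 20/24.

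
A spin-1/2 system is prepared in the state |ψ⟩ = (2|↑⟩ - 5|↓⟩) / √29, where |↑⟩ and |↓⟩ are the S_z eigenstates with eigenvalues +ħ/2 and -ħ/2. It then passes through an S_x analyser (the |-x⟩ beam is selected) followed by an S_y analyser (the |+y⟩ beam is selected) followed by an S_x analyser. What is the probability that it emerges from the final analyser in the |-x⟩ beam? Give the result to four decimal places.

0.2112

First analyser (S_x): P(|-x⟩) = |⟨-x|ψ⟩|² = 49/58.
After stage 1 the state is |-x⟩; P(|+y⟩) = |⟨+y|-x⟩|² = 1/2.
After stage 2 the state is |+y⟩; P(|-x⟩) = |⟨-x|+y⟩|² = 1/2.
Joint probability = 49/58 × 1/2 × 1/2 = 0.2112.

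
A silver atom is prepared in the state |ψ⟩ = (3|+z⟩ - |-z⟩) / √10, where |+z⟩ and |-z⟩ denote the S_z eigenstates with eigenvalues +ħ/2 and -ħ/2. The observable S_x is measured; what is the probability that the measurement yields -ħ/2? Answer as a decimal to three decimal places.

0.800

|-x⟩ = (|+z⟩ - |-z⟩)/√2, so ⟨-x|ψ⟩ = (4) / (√2·√10).
P = |4|² / 20 = 16/20.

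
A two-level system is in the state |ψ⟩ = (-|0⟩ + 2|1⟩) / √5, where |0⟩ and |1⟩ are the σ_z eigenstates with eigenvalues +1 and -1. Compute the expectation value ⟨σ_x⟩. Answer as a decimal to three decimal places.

-0.800

⟨σ_x⟩ = 2 Re(a* b)/(|a|²+|b|²) with a = -1, b = 2.
a* b = -2, so ⟨σ_x⟩ = -4/5.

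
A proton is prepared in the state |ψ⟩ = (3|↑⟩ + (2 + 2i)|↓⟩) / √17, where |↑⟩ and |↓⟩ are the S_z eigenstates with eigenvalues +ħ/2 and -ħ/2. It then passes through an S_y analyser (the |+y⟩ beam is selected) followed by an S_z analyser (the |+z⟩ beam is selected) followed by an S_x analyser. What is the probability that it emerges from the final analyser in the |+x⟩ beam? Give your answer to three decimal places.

First analyser (S_y): P(|+y⟩) = |⟨+y|ψ⟩|² = 29/34.
After stage 1 the state is |+y⟩; P(|+z⟩) = |⟨+z|+y⟩|² = 1/2.
After stage 2 the state is |+z⟩; P(|+x⟩) = |⟨+x|+z⟩|² = 1/2.
Joint probability = 29/34 × 1/2 × 1/2 = 0.213.

0.213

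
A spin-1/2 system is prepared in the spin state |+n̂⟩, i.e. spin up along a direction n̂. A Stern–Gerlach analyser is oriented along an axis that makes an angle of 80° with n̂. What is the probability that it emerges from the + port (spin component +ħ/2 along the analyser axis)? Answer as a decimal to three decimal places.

0.587

For spin-½, the probability of finding spin-up along an axis at angle θ to the initial spin direction is cos²(θ/2); spin-down is sin²(θ/2).
θ = 80°, so P = cos²(40°) ≈ 0.587.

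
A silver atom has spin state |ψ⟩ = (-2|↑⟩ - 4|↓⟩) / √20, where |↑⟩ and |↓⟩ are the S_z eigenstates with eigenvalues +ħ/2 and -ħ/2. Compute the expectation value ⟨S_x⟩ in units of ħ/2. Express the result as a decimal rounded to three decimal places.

⟨σ_x⟩ = 2 Re(a* b)/(|a|²+|b|²) with a = -2, b = -4.
a* b = 8, so ⟨σ_x⟩ = 16/20.
⟨S_x⟩ = (ħ/2)·⟨σ_x⟩.

0.800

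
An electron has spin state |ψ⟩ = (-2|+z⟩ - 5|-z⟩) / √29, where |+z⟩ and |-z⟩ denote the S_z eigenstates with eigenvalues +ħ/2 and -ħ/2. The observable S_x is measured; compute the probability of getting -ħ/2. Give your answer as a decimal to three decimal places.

|-x⟩ = (|+z⟩ - |-z⟩)/√2, so ⟨-x|ψ⟩ = (3) / (√2·√29).
P = |3|² / 58 = 9/58.

0.155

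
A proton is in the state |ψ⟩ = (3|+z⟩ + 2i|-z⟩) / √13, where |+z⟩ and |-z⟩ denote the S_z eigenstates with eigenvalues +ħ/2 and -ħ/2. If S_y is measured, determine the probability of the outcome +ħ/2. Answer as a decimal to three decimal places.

|+y⟩ = (|+z⟩ + i|-z⟩)/√2, so ⟨+y|ψ⟩ = (5) / (√2·√13).
P = |5|² / 26 = 25/26.

0.962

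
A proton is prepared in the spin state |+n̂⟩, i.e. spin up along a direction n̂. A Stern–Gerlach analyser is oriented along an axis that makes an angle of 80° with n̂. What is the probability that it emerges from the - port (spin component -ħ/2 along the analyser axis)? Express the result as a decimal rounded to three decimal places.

0.413

For spin-½, the probability of finding spin-up along an axis at angle θ to the initial spin direction is cos²(θ/2); spin-down is sin²(θ/2).
θ = 80°, so P = sin²(40°) ≈ 0.413.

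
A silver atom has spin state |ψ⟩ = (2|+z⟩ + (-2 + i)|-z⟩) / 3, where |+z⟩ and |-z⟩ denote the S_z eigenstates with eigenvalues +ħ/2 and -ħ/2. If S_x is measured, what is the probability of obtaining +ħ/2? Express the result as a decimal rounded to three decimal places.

0.056

|+x⟩ = (|+z⟩ + |-z⟩)/√2, so ⟨+x|ψ⟩ = (i) / (√2·3).
P = |i|² / 18 = 1/18.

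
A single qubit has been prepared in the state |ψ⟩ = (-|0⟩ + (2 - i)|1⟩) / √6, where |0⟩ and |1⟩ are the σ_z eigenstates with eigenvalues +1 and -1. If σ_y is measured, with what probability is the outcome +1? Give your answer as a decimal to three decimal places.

0.667

|+y⟩ = (|0⟩ + i|1⟩)/√2, so ⟨+y|ψ⟩ = (-2 - 2i) / (√2·√6).
P = |-2 - 2i|² / 12 = 8/12.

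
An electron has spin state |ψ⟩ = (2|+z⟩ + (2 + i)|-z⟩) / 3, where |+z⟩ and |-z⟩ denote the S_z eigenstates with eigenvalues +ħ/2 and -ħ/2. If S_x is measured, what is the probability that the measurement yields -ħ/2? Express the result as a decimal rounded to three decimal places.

|-x⟩ = (|+z⟩ - |-z⟩)/√2, so ⟨-x|ψ⟩ = (-i) / (√2·3).
P = |-i|² / 18 = 1/18.

0.056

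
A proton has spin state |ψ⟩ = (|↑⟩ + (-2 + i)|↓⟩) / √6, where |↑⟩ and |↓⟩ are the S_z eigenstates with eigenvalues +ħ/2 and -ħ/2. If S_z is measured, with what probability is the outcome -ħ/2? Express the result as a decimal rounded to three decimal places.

The -ħ/2 outcome corresponds to |↓⟩. Its amplitude in |ψ⟩ is (-2 + i)/√6.
P = |-2 + i|² / 6 = 5/6.

0.833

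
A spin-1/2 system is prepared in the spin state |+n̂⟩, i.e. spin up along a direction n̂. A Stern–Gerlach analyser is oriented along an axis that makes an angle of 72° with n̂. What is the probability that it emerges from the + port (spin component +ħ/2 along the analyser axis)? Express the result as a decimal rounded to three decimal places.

0.655

For spin-½, the probability of finding spin-up along an axis at angle θ to the initial spin direction is cos²(θ/2); spin-down is sin²(θ/2).
θ = 72°, so P = cos²(36°) ≈ 0.655.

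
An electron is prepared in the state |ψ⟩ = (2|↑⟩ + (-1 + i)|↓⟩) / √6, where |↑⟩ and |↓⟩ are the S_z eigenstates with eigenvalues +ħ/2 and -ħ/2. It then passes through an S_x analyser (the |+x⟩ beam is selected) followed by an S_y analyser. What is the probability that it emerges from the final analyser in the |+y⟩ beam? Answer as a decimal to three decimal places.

0.083

First analyser (S_x): P(|+x⟩) = |⟨+x|ψ⟩|² = 2/12.
After stage 1 the state is |+x⟩; P(|+y⟩) = |⟨+y|+x⟩|² = 1/2.
Joint probability = 2/12 × 1/2 = 0.083.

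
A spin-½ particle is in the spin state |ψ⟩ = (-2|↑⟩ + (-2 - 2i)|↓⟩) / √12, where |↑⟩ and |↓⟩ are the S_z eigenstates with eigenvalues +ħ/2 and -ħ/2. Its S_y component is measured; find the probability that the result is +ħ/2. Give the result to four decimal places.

|+y⟩ = (|↑⟩ + i|↓⟩)/√2, so ⟨+y|ψ⟩ = (-4 + 2i) / (√2·√12).
P = |-4 + 2i|² / 24 = 20/24.

0.8333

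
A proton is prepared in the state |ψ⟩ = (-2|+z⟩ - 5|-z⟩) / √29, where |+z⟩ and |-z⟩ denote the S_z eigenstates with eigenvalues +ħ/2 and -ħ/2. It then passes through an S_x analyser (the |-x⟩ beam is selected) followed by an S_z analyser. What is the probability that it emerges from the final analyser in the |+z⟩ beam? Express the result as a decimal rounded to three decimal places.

First analyser (S_x): P(|-x⟩) = |⟨-x|ψ⟩|² = 9/58.
After stage 1 the state is |-x⟩; P(|+z⟩) = |⟨+z|-x⟩|² = 1/2.
Joint probability = 9/58 × 1/2 = 0.078.

0.078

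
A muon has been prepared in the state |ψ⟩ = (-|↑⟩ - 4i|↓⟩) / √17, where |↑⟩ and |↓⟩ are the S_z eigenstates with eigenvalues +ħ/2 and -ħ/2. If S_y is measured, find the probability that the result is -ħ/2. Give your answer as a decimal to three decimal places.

|-y⟩ = (|↑⟩ - i|↓⟩)/√2, so ⟨-y|ψ⟩ = (3) / (√2·√17).
P = |3|² / 34 = 9/34.

0.265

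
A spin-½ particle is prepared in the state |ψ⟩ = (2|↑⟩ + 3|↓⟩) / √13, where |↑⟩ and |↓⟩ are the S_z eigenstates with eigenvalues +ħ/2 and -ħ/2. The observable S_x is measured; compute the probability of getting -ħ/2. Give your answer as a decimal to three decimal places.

|-x⟩ = (|↑⟩ - |↓⟩)/√2, so ⟨-x|ψ⟩ = (-1) / (√2·√13).
P = |-1|² / 26 = 1/26.

0.038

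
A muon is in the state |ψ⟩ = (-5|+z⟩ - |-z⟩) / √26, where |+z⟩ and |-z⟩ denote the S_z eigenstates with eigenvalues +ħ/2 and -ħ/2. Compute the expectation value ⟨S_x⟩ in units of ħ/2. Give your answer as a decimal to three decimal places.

0.385

⟨σ_x⟩ = 2 Re(a* b)/(|a|²+|b|²) with a = -5, b = -1.
a* b = 5, so ⟨σ_x⟩ = 10/26.
⟨S_x⟩ = (ħ/2)·⟨σ_x⟩.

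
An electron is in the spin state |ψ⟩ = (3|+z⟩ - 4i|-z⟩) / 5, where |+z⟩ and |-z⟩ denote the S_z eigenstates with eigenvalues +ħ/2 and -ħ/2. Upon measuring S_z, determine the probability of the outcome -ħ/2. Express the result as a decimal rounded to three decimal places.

0.640

The -ħ/2 outcome corresponds to |-z⟩. Its amplitude in |ψ⟩ is -4i/5.
P = |-4i|² / 25 = 16/25.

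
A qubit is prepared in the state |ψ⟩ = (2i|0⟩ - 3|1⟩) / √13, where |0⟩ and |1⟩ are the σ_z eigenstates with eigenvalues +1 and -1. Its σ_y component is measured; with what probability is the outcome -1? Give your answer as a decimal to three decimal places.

0.038

|-y⟩ = (|0⟩ - i|1⟩)/√2, so ⟨-y|ψ⟩ = (-i) / (√2·√13).
P = |-i|² / 26 = 1/26.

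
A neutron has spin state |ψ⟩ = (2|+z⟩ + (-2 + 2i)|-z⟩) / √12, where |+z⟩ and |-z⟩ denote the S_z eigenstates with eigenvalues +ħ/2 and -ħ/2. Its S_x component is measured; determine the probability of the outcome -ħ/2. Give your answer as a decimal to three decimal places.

|-x⟩ = (|+z⟩ - |-z⟩)/√2, so ⟨-x|ψ⟩ = (4 - 2i) / (√2·√12).
P = |4 - 2i|² / 24 = 20/24.

0.833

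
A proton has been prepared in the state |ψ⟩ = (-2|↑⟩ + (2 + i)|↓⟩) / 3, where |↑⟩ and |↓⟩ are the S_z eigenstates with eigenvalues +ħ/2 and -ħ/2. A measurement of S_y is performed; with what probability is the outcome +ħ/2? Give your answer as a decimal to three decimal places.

0.278

|+y⟩ = (|↑⟩ + i|↓⟩)/√2, so ⟨+y|ψ⟩ = (-1 - 2i) / (√2·3).
P = |-1 - 2i|² / 18 = 5/18.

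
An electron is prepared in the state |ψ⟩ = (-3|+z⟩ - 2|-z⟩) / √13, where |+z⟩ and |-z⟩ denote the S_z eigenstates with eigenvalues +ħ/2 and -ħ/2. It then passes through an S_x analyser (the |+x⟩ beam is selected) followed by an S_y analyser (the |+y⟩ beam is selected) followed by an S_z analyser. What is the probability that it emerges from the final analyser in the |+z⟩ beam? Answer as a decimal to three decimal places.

0.240

First analyser (S_x): P(|+x⟩) = |⟨+x|ψ⟩|² = 25/26.
After stage 1 the state is |+x⟩; P(|+y⟩) = |⟨+y|+x⟩|² = 1/2.
After stage 2 the state is |+y⟩; P(|+z⟩) = |⟨+z|+y⟩|² = 1/2.
Joint probability = 25/26 × 1/2 × 1/2 = 0.240.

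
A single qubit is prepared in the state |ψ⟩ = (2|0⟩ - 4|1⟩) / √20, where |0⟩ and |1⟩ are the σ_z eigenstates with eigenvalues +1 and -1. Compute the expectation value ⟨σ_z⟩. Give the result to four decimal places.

-0.6000

⟨σ_z⟩ = |a|² - |b|² divided by |a|²+|b|², with a, b the |0⟩, |1⟩ amplitudes.
= (4 - 16)/20 = -12/20.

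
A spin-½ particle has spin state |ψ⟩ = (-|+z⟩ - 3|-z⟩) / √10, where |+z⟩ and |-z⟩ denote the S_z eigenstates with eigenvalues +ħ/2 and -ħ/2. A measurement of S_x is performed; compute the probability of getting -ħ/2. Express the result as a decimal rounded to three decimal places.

0.200

|-x⟩ = (|+z⟩ - |-z⟩)/√2, so ⟨-x|ψ⟩ = (2) / (√2·√10).
P = |2|² / 20 = 4/20.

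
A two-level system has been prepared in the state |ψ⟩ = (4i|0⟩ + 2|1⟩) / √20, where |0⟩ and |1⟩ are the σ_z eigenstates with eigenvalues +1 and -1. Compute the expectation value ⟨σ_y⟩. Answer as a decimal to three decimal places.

⟨σ_y⟩ = 2 Im(a* b)/(|a|²+|b|²) with a = 4i, b = 2.
a* b = -8i, so ⟨σ_y⟩ = -16/20.

-0.800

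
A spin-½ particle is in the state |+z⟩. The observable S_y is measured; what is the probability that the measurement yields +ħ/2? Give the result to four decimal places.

0.5000

In the S_z basis, |+z⟩ = |↑⟩ and |+y⟩ = (|↑⟩ + i|↓⟩)/√2.
|⟨+y|+z⟩|² = 1/2.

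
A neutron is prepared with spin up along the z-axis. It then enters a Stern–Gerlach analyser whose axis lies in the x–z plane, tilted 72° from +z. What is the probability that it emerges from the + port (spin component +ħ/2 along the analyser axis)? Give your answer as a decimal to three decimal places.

0.655

For spin-½, the probability of finding spin-up along an axis at angle θ to the initial spin direction is cos²(θ/2); spin-down is sin²(θ/2).
θ = 72°, so P = cos²(36°) ≈ 0.655.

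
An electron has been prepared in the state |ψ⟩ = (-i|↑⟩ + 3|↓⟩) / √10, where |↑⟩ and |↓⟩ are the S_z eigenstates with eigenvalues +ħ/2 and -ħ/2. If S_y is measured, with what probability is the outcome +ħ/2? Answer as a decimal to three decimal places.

0.800

|+y⟩ = (|↑⟩ + i|↓⟩)/√2, so ⟨+y|ψ⟩ = (-4i) / (√2·√10).
P = |-4i|² / 20 = 16/20.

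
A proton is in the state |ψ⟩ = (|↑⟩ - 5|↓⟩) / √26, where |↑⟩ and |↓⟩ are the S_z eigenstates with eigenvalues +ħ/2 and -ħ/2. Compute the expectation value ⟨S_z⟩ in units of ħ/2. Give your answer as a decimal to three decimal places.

⟨σ_z⟩ = |a|² - |b|² divided by |a|²+|b|², with a, b the |↑⟩, |↓⟩ amplitudes.
= (1 - 25)/26 = -24/26.
⟨S_z⟩ = (ħ/2)·⟨σ_z⟩.

-0.923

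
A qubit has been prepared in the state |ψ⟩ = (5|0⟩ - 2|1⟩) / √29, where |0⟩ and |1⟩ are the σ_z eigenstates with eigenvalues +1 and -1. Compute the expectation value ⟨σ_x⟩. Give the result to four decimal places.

-0.6897

⟨σ_x⟩ = 2 Re(a* b)/(|a|²+|b|²) with a = 5, b = -2.
a* b = -10, so ⟨σ_x⟩ = -20/29.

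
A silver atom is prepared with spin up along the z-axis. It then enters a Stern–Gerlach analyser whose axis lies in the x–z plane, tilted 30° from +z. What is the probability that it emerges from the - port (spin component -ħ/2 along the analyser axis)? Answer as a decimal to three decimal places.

For spin-½, the probability of finding spin-up along an axis at angle θ to the initial spin direction is cos²(θ/2); spin-down is sin²(θ/2).
θ = 30°, so P = sin²(15°) ≈ 0.067.

0.067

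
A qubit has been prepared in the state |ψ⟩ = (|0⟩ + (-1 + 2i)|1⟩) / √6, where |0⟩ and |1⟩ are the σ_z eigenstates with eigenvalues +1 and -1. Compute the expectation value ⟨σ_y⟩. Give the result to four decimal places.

0.6667

⟨σ_y⟩ = 2 Im(a* b)/(|a|²+|b|²) with a = 1, b = (-1 + 2i).
a* b = (-1 + 2i), so ⟨σ_y⟩ = 4/6.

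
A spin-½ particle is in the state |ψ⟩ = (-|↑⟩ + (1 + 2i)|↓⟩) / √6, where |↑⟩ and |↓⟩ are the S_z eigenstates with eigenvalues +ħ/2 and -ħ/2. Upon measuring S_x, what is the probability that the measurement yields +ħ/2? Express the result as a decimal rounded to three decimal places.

|+x⟩ = (|↑⟩ + |↓⟩)/√2, so ⟨+x|ψ⟩ = (2i) / (√2·√6).
P = |2i|² / 12 = 4/12.

0.333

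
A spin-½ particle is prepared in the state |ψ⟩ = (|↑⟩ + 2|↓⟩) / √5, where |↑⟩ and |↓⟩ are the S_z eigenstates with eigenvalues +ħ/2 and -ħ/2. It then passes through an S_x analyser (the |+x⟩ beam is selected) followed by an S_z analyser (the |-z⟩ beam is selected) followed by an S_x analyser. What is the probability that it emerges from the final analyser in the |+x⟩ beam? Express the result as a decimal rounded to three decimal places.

First analyser (S_x): P(|+x⟩) = |⟨+x|ψ⟩|² = 9/10.
After stage 1 the state is |+x⟩; P(|-z⟩) = |⟨-z|+x⟩|² = 1/2.
After stage 2 the state is |-z⟩; P(|+x⟩) = |⟨+x|-z⟩|² = 1/2.
Joint probability = 9/10 × 1/2 × 1/2 = 0.225.

0.225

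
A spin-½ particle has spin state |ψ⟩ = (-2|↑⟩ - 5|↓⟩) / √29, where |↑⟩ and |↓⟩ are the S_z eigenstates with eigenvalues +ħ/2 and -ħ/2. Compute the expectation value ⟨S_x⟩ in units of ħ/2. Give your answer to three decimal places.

0.690

⟨σ_x⟩ = 2 Re(a* b)/(|a|²+|b|²) with a = -2, b = -5.
a* b = 10, so ⟨σ_x⟩ = 20/29.
⟨S_x⟩ = (ħ/2)·⟨σ_x⟩.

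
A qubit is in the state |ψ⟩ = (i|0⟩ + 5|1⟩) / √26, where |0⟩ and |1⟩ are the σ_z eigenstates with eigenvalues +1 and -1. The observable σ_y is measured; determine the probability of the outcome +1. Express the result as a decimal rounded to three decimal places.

|+y⟩ = (|0⟩ + i|1⟩)/√2, so ⟨+y|ψ⟩ = (-4i) / (√2·√26).
P = |-4i|² / 52 = 16/52.

0.308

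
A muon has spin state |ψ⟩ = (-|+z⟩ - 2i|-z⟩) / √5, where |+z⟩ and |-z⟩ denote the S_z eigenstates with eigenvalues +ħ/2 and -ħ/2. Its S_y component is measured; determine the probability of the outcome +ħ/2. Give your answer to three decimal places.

|+y⟩ = (|+z⟩ + i|-z⟩)/√2, so ⟨+y|ψ⟩ = (-3) / (√2·√5).
P = |-3|² / 10 = 9/10.

0.900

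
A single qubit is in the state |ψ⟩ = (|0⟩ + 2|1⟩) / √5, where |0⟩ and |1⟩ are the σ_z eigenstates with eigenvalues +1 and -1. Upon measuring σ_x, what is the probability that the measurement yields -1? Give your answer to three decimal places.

|-x⟩ = (|0⟩ - |1⟩)/√2, so ⟨-x|ψ⟩ = (-1) / (√2·√5).
P = |-1|² / 10 = 1/10.

0.100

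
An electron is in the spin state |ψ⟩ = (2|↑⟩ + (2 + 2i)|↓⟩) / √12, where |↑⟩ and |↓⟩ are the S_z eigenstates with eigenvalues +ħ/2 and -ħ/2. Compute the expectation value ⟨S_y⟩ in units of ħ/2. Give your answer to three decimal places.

⟨σ_y⟩ = 2 Im(a* b)/(|a|²+|b|²) with a = 2, b = (2 + 2i).
a* b = (4 + 4i), so ⟨σ_y⟩ = 8/12.
⟨S_y⟩ = (ħ/2)·⟨σ_y⟩.

0.667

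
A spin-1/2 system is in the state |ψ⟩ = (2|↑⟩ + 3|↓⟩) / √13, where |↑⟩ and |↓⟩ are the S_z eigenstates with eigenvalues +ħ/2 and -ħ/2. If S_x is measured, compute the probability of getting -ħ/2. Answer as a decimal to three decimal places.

0.038

|-x⟩ = (|↑⟩ - |↓⟩)/√2, so ⟨-x|ψ⟩ = (-1) / (√2·√13).
P = |-1|² / 26 = 1/26.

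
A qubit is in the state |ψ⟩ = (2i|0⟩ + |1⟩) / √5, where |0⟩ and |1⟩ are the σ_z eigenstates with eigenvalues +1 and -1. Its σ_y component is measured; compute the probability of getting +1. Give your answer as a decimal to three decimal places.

0.100

|+y⟩ = (|0⟩ + i|1⟩)/√2, so ⟨+y|ψ⟩ = (i) / (√2·√5).
P = |i|² / 10 = 1/10.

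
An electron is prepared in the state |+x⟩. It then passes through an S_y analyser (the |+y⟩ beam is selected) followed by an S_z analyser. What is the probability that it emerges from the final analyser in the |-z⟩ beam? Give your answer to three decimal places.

First analyser (S_y): from |+x⟩, P(|+y⟩) = 1/2.
After stage 1 the state is |+y⟩; P(|-z⟩) = |⟨-z|+y⟩|² = 1/2.
Joint probability = 1/2 × 1/2 = 0.250.

0.250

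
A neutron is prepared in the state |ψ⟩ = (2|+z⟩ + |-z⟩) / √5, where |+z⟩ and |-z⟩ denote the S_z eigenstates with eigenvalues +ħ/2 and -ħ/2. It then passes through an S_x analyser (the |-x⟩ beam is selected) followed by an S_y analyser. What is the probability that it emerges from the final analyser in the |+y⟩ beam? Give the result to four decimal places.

First analyser (S_x): P(|-x⟩) = |⟨-x|ψ⟩|² = 1/10.
After stage 1 the state is |-x⟩; P(|+y⟩) = |⟨+y|-x⟩|² = 1/2.
Joint probability = 1/10 × 1/2 = 0.0500.

0.0500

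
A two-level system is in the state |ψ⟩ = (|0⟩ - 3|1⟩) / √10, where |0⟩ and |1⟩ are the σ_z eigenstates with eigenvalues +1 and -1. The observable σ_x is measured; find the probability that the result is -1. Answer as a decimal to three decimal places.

0.800

|-x⟩ = (|0⟩ - |1⟩)/√2, so ⟨-x|ψ⟩ = (4) / (√2·√10).
P = |4|² / 20 = 16/20.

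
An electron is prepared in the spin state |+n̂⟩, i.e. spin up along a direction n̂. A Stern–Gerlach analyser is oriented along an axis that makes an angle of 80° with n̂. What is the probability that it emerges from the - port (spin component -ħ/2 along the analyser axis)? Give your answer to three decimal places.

0.413

For spin-½, the probability of finding spin-up along an axis at angle θ to the initial spin direction is cos²(θ/2); spin-down is sin²(θ/2).
θ = 80°, so P = sin²(40°) ≈ 0.413.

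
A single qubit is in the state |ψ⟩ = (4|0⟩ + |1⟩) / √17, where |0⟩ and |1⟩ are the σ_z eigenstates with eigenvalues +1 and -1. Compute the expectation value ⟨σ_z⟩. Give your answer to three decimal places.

0.882

⟨σ_z⟩ = |a|² - |b|² divided by |a|²+|b|², with a, b the |0⟩, |1⟩ amplitudes.
= (16 - 1)/17 = 15/17.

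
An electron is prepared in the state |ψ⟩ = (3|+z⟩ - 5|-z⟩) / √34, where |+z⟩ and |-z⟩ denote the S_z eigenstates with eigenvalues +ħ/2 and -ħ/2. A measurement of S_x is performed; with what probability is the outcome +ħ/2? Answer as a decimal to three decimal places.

|+x⟩ = (|+z⟩ + |-z⟩)/√2, so ⟨+x|ψ⟩ = (-2) / (√2·√34).
P = |-2|² / 68 = 4/68.

0.059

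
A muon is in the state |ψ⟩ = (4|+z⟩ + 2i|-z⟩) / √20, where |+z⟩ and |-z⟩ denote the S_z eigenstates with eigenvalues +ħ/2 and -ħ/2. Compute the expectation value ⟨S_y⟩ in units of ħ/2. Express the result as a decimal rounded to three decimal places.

⟨σ_y⟩ = 2 Im(a* b)/(|a|²+|b|²) with a = 4, b = 2i.
a* b = 8i, so ⟨σ_y⟩ = 16/20.
⟨S_y⟩ = (ħ/2)·⟨σ_y⟩.

0.800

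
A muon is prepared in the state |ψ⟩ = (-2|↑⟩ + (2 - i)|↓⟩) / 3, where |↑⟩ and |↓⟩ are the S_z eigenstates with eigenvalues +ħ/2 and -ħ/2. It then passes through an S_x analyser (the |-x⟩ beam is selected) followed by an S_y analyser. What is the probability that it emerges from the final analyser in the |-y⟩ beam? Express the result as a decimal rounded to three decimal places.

First analyser (S_x): P(|-x⟩) = |⟨-x|ψ⟩|² = 17/18.
After stage 1 the state is |-x⟩; P(|-y⟩) = |⟨-y|-x⟩|² = 1/2.
Joint probability = 17/18 × 1/2 = 0.472.

0.472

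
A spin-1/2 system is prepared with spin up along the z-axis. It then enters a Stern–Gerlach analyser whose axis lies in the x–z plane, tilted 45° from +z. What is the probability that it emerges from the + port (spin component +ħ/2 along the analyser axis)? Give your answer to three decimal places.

0.854

For spin-½, the probability of finding spin-up along an axis at angle θ to the initial spin direction is cos²(θ/2); spin-down is sin²(θ/2).
θ = 45°, so P = cos²(22.5°) ≈ 0.854.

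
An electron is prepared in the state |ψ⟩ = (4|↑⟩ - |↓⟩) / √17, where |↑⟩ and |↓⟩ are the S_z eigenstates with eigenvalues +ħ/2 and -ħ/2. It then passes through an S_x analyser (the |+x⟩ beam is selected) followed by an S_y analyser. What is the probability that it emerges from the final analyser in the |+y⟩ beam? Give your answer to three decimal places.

First analyser (S_x): P(|+x⟩) = |⟨+x|ψ⟩|² = 9/34.
After stage 1 the state is |+x⟩; P(|+y⟩) = |⟨+y|+x⟩|² = 1/2.
Joint probability = 9/34 × 1/2 = 0.132.

0.132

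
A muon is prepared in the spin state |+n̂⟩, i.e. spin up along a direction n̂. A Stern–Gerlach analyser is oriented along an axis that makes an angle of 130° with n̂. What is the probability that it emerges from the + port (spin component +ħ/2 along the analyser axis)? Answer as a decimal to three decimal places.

0.179

For spin-½, the probability of finding spin-up along an axis at angle θ to the initial spin direction is cos²(θ/2); spin-down is sin²(θ/2).
θ = 130°, so P = cos²(65°) ≈ 0.179.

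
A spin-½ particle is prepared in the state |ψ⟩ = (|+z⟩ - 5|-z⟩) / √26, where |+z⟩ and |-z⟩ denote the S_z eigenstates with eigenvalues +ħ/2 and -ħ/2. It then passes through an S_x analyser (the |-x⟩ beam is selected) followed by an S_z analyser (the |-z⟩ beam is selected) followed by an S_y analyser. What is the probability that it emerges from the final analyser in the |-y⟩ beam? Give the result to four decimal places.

0.1731

First analyser (S_x): P(|-x⟩) = |⟨-x|ψ⟩|² = 36/52.
After stage 1 the state is |-x⟩; P(|-z⟩) = |⟨-z|-x⟩|² = 1/2.
After stage 2 the state is |-z⟩; P(|-y⟩) = |⟨-y|-z⟩|² = 1/2.
Joint probability = 36/52 × 1/2 × 1/2 = 0.1731.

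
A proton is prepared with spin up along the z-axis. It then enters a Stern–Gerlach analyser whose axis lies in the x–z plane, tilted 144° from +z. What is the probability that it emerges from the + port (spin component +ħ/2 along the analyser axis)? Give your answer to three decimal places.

For spin-½, the probability of finding spin-up along an axis at angle θ to the initial spin direction is cos²(θ/2); spin-down is sin²(θ/2).
θ = 144°, so P = cos²(72°) ≈ 0.095.

0.095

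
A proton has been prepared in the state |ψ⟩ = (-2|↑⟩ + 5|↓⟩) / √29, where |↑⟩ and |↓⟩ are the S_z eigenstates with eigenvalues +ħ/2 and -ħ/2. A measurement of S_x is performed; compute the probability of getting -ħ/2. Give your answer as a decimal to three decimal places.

0.845

|-x⟩ = (|↑⟩ - |↓⟩)/√2, so ⟨-x|ψ⟩ = (-7) / (√2·√29).
P = |-7|² / 58 = 49/58.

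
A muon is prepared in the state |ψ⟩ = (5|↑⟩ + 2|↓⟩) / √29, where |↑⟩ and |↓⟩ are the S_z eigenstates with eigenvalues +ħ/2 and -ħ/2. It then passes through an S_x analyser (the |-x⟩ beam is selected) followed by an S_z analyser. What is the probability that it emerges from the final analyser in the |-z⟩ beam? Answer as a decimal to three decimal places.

First analyser (S_x): P(|-x⟩) = |⟨-x|ψ⟩|² = 9/58.
After stage 1 the state is |-x⟩; P(|-z⟩) = |⟨-z|-x⟩|² = 1/2.
Joint probability = 9/58 × 1/2 = 0.078.

0.078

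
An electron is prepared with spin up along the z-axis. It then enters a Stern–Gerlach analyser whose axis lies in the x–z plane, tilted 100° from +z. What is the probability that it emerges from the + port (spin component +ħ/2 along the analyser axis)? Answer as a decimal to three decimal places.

For spin-½, the probability of finding spin-up along an axis at angle θ to the initial spin direction is cos²(θ/2); spin-down is sin²(θ/2).
θ = 100°, so P = cos²(50°) ≈ 0.413.

0.413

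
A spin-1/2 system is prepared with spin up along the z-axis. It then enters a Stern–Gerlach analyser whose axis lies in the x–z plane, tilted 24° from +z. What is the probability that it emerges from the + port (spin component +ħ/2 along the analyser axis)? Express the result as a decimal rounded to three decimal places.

0.957

For spin-½, the probability of finding spin-up along an axis at angle θ to the initial spin direction is cos²(θ/2); spin-down is sin²(θ/2).
θ = 24°, so P = cos²(12°) ≈ 0.957.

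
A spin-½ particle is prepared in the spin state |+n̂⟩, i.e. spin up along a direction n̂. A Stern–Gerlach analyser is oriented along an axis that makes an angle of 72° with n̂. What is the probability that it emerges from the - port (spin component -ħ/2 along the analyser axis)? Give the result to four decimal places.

0.3455

For spin-½, the probability of finding spin-up along an axis at angle θ to the initial spin direction is cos²(θ/2); spin-down is sin²(θ/2).
θ = 72°, so P = sin²(36°) ≈ 0.3455.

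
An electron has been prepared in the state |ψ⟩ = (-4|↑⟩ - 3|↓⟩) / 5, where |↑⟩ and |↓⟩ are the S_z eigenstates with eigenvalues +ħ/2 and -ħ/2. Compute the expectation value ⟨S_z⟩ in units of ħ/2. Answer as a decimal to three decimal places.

⟨σ_z⟩ = |a|² - |b|² divided by |a|²+|b|², with a, b the |↑⟩, |↓⟩ amplitudes.
= (16 - 9)/25 = 7/25.
⟨S_z⟩ = (ħ/2)·⟨σ_z⟩.

0.280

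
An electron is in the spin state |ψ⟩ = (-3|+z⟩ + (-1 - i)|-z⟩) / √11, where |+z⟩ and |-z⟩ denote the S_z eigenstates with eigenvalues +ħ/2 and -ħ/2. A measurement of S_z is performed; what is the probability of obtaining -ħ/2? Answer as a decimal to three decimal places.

0.182

The -ħ/2 outcome corresponds to |-z⟩. Its amplitude in |ψ⟩ is (-1 - i)/√11.
P = |-1 - i|² / 11 = 2/11.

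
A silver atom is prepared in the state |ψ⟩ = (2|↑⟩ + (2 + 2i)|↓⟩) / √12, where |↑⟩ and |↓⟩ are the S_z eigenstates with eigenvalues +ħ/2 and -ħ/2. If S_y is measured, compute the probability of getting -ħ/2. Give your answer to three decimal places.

0.167

|-y⟩ = (|↑⟩ - i|↓⟩)/√2, so ⟨-y|ψ⟩ = (2i) / (√2·√12).
P = |2i|² / 24 = 4/24.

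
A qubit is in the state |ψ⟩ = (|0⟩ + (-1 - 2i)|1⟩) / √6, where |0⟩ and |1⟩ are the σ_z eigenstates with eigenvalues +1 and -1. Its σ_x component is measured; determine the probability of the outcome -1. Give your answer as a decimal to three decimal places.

|-x⟩ = (|0⟩ - |1⟩)/√2, so ⟨-x|ψ⟩ = (2 + 2i) / (√2·√6).
P = |2 + 2i|² / 12 = 8/12.

0.667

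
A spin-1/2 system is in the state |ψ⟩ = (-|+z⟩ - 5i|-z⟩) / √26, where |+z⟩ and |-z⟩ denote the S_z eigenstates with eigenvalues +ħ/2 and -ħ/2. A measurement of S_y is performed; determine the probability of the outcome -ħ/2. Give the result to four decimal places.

|-y⟩ = (|+z⟩ - i|-z⟩)/√2, so ⟨-y|ψ⟩ = (4) / (√2·√26).
P = |4|² / 52 = 16/52.

0.3077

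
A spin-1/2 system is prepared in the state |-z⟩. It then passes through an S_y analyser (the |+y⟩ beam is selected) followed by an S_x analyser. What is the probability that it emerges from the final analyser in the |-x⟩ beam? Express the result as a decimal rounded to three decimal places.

0.250

First analyser (S_y): from |-z⟩, P(|+y⟩) = 1/2.
After stage 1 the state is |+y⟩; P(|-x⟩) = |⟨-x|+y⟩|² = 1/2.
Joint probability = 1/2 × 1/2 = 0.250.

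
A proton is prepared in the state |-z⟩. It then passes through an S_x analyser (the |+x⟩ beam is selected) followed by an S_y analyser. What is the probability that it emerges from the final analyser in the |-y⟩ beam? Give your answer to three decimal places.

0.250

First analyser (S_x): from |-z⟩, P(|+x⟩) = 1/2.
After stage 1 the state is |+x⟩; P(|-y⟩) = |⟨-y|+x⟩|² = 1/2.
Joint probability = 1/2 × 1/2 = 0.250.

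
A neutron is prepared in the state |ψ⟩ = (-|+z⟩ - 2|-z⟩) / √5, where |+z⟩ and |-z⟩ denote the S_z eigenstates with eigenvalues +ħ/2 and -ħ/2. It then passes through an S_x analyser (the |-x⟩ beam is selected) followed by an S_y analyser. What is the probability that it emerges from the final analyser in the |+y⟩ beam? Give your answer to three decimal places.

First analyser (S_x): P(|-x⟩) = |⟨-x|ψ⟩|² = 1/10.
After stage 1 the state is |-x⟩; P(|+y⟩) = |⟨+y|-x⟩|² = 1/2.
Joint probability = 1/10 × 1/2 = 0.050.

0.050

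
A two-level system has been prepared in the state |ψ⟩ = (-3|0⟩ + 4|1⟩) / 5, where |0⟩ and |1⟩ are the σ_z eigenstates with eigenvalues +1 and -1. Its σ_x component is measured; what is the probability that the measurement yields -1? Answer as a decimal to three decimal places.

0.980

|-x⟩ = (|0⟩ - |1⟩)/√2, so ⟨-x|ψ⟩ = (-7) / (√2·5).
P = |-7|² / 50 = 49/50.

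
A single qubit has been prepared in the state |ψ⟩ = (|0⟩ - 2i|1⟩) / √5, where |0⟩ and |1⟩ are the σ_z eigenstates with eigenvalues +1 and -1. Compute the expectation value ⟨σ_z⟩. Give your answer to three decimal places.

⟨σ_z⟩ = |a|² - |b|² divided by |a|²+|b|², with a, b the |0⟩, |1⟩ amplitudes.
= (1 - 4)/5 = -3/5.

-0.600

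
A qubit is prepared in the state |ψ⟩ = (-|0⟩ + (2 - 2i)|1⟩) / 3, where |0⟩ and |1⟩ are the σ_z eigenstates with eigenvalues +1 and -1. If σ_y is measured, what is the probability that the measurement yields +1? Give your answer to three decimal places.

0.722

|+y⟩ = (|0⟩ + i|1⟩)/√2, so ⟨+y|ψ⟩ = (-3 - 2i) / (√2·3).
P = |-3 - 2i|² / 18 = 13/18.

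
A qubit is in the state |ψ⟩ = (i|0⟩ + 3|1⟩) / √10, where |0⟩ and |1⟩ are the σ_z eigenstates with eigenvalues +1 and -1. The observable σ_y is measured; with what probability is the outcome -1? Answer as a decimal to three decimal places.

|-y⟩ = (|0⟩ - i|1⟩)/√2, so ⟨-y|ψ⟩ = (4i) / (√2·√10).
P = |4i|² / 20 = 16/20.

0.800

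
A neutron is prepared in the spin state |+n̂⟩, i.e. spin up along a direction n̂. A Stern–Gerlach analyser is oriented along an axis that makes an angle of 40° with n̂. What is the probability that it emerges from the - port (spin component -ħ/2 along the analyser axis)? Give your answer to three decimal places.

For spin-½, the probability of finding spin-up along an axis at angle θ to the initial spin direction is cos²(θ/2); spin-down is sin²(θ/2).
θ = 40°, so P = sin²(20°) ≈ 0.117.

0.117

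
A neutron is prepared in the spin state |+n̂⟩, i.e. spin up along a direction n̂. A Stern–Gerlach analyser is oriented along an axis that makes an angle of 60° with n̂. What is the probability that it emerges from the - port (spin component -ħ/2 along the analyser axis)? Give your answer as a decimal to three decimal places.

0.250

For spin-½, the probability of finding spin-up along an axis at angle θ to the initial spin direction is cos²(θ/2); spin-down is sin²(θ/2).
θ = 60°, so P = sin²(30°) ≈ 0.250.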